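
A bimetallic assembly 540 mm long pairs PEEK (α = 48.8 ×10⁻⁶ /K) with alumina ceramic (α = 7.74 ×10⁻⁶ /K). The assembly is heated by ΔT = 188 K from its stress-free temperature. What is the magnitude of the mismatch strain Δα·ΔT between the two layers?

Δα = |48.8 − 7.74|×10⁻⁶/K = 41.1×10⁻⁶/K.
Mismatch strain = Δα·ΔT = 41.1×10⁻⁶ × 188.0 = 7.72×10⁻³.

7.72×10⁻³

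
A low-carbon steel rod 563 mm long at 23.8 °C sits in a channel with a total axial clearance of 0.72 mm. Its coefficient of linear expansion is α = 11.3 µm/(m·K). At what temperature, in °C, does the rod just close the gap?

α·L₀·ΔT = 0.72 mm ⇒ ΔT = 0.72 / (11.3×10⁻⁶ × 563.0) = 113.2 K.
T = 23.8 + 113.2 = 137.0 °C.

137 °C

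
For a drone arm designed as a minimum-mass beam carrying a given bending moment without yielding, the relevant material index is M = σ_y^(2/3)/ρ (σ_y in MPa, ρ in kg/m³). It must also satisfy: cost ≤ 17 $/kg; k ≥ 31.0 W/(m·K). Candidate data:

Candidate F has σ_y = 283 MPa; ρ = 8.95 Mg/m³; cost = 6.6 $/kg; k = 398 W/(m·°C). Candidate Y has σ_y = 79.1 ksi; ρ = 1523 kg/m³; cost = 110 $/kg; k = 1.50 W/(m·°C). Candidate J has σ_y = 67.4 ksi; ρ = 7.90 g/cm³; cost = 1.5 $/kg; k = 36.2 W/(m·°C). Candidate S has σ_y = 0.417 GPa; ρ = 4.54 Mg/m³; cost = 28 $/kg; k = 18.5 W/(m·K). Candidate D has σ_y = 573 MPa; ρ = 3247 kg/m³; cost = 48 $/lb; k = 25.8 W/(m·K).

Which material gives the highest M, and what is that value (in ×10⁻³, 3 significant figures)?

candidate J, M = 7.59×10⁻³

Screen on constraints: cost ≤ 17 $/kg; k ≥ 31.0 W/(m·K). Survivors: candidate F, candidate J.
In SI units:
  candidate F: σ_y = 283.0 MPa, ρ = 8950 kg/m³
  candidate J: σ_y = 464.7 MPa, ρ = 7900 kg/m³
  candidate J: M = 7.59×10⁻³
  candidate F: M = 4.82×10⁻³
Highest index: candidate J.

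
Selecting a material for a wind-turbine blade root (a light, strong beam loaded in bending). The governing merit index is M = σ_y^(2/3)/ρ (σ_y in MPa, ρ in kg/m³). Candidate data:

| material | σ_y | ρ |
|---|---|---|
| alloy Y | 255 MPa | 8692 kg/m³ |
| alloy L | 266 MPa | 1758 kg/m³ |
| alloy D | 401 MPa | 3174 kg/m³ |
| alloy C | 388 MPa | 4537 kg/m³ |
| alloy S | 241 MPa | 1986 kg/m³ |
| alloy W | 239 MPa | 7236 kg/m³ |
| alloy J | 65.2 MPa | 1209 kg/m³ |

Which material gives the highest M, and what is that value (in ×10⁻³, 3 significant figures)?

Per-candidate index values:
  alloy L: M = 23.5×10⁻³
  alloy S: M = 19.5×10⁻³
  alloy D: M = 17.1×10⁻³
  alloy J: M = 13.4×10⁻³
  alloy C: M = 11.7×10⁻³
  alloy W: M = 5.32×10⁻³
  alloy Y: M = 4.63×10⁻³
Highest index: alloy L.

alloy L, M = 23.5×10⁻³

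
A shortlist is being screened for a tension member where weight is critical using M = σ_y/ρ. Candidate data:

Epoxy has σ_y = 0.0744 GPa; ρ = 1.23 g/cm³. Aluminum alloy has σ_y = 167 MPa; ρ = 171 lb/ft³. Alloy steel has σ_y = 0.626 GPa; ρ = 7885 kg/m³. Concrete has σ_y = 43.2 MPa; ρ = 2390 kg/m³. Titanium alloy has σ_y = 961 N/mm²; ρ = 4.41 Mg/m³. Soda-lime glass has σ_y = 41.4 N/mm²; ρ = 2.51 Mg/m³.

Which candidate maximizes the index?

After converting to SI:
  epoxy: σ_y = 74.40 MPa, ρ = 1230 kg/m³
  aluminum alloy: σ_y = 167.0 MPa, ρ = 2739 kg/m³
  alloy steel: σ_y = 626.0 MPa, ρ = 7885 kg/m³
  concrete: σ_y = 43.20 MPa, ρ = 2390 kg/m³
  titanium alloy: σ_y = 961.0 MPa, ρ = 4410 kg/m³
  soda-lime glass: σ_y = 41.40 MPa, ρ = 2510 kg/m³
  titanium alloy: M = 218 kN·m/kg
  alloy steel: M = 79.4 kN·m/kg
  aluminum alloy: M = 61.0 kN·m/kg
  epoxy: M = 60.5 kN·m/kg
  concrete: M = 18.1 kN·m/kg
  soda-lime glass: M = 16.5 kN·m/kg
Titanium alloy ranks first.

titanium alloy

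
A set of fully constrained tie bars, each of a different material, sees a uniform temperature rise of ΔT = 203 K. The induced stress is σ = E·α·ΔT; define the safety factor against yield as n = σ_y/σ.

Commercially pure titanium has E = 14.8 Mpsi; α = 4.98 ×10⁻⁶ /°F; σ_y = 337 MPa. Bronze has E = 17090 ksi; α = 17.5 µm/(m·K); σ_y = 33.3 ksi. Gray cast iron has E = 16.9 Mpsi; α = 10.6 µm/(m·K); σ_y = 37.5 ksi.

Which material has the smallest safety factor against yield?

Per material, after unit conversion:
  commercially pure titanium: E = 102.0, α = 8.96, σ_y = 337.0 → σ = 186 MPa, n = 1.81
  bronze: E = 117.8, α = 17.5, σ_y = 229.6 → σ = 419 MPa, n = 0.548
  gray cast iron: E = 116.5, α = 10.6, σ_y = 258.6 → σ = 251 MPa, n = 1.03
Smallest n: bronze with n = 0.548.

bronze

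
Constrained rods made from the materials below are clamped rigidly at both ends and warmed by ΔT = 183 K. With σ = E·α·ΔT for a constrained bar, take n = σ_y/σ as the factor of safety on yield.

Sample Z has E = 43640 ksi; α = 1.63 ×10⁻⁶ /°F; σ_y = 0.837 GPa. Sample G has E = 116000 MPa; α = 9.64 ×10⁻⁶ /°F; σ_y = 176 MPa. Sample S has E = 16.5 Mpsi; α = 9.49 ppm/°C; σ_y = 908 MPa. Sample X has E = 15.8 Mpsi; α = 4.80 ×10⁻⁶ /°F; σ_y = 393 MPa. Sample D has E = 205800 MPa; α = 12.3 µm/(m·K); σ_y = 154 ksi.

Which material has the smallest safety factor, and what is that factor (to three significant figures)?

Converting E to GPa, α to ×10⁻⁶/K, σ_y to MPa, then σ and n for each:
  sample Z: E = 300.9, α = 2.93, σ_y = 837.0 → σ = 162 MPa, n = 5.18
  sample G: E = 116.0, α = 17.4, σ_y = 176.0 → σ = 368 MPa, n = 0.478
  sample S: E = 113.8, α = 9.49, σ_y = 908.0 → σ = 198 MPa, n = 4.60
  sample X: E = 108.9, α = 8.64, σ_y = 393.0 → σ = 172 MPa, n = 2.28
  sample D: E = 205.8, α = 12.3, σ_y = 1062 → σ = 463 MPa, n = 2.29
The minimum is sample G at n = 0.478.

sample G, n = 0.478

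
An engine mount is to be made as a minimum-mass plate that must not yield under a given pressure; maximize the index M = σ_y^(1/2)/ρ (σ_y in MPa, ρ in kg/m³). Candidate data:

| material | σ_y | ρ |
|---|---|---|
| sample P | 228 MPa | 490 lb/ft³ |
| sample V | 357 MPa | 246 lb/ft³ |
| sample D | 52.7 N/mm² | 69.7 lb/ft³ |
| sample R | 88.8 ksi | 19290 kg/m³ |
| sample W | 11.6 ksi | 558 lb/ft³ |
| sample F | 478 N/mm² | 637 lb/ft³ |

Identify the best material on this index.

sample D

Putting every candidate on a common basis:
  sample P: σ_y = 228.0 MPa, ρ = 7849 kg/m³
  sample V: σ_y = 357.0 MPa, ρ = 3941 kg/m³
  sample D: σ_y = 52.70 MPa, ρ = 1116 kg/m³
  sample R: σ_y = 612.3 MPa, ρ = 19290 kg/m³
  sample W: σ_y = 79.98 MPa, ρ = 8938 kg/m³
  sample F: σ_y = 478.0 MPa, ρ = 10200 kg/m³
  sample D: M = 6.50×10⁻³
  sample V: M = 4.79×10⁻³
  sample F: M = 2.14×10⁻³
  sample P: M = 1.92×10⁻³
  sample R: M = 1.28×10⁻³
  sample W: M = 1.00×10⁻³
Sample D has the largest M.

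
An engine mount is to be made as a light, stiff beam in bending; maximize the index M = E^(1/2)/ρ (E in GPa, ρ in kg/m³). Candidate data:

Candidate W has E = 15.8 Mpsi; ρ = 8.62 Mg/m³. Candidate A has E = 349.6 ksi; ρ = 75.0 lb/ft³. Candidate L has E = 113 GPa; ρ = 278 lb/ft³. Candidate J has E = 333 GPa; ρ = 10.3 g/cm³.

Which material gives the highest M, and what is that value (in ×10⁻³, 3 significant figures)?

candidate L, M = 2.39×10⁻³

Convert each candidate to consistent units, then evaluate M:
  candidate W: E = 108.9 GPa, ρ = 8620 kg/m³
  candidate A: E = 2.410 GPa, ρ = 1201 kg/m³
  candidate L: E = 113.0 GPa, ρ = 4453 kg/m³
  candidate J: E = 333.0 GPa, ρ = 10300 kg/m³
  candidate L: M = 2.39×10⁻³
  candidate J: M = 1.77×10⁻³
  candidate A: M = 1.29×10⁻³
  candidate W: M = 1.21×10⁻³
Candidate L ranks first.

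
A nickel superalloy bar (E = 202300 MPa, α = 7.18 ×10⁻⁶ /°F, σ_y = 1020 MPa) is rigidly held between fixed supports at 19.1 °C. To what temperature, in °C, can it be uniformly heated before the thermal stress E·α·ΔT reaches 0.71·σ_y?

E = 202300 MPa = 202.3 GPa.
α = 7.18×10⁻⁶/°F × 9/5 = 12.9×10⁻⁶/K.
E·α·ΔT = 724.2 MPa ⇒ ΔT = 724.2 / (202.3×10³ × 12.9×10⁻⁶) = 277.0 K.
T = 19.1 + 277.0 = 296.1 °C.

296 °C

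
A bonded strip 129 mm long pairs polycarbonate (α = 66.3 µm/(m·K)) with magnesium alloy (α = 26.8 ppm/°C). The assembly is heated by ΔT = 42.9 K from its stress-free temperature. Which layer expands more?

α(polycarbonate) = 66.3×10⁻⁶/K vs α(magnesium alloy) = 26.8×10⁻⁶/K.
Higher α expands more for the same ΔT: polycarbonate.

polycarbonate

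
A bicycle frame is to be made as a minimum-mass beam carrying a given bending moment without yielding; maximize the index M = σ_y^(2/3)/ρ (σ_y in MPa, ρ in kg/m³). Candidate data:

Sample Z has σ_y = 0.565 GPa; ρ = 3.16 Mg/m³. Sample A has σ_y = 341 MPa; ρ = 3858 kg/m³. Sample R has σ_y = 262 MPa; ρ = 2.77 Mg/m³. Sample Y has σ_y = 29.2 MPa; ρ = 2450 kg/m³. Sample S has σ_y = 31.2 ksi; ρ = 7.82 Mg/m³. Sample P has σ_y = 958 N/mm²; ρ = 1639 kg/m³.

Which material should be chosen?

sample P

Normalizing units and computing the index:
  sample Z: σ_y = 565.0 MPa, ρ = 3160 kg/m³
  sample A: σ_y = 341.0 MPa, ρ = 3858 kg/m³
  sample R: σ_y = 262.0 MPa, ρ = 2770 kg/m³
  sample Y: σ_y = 29.20 MPa, ρ = 2450 kg/m³
  sample S: σ_y = 215.1 MPa, ρ = 7820 kg/m³
  sample P: σ_y = 958.0 MPa, ρ = 1639 kg/m³
  sample P: M = 59.3×10⁻³
  sample Z: M = 21.6×10⁻³
  sample R: M = 14.8×10⁻³
  sample A: M = 12.7×10⁻³
  sample S: M = 4.59×10⁻³
  sample Y: M = 3.87×10⁻³
The maximum is for sample P.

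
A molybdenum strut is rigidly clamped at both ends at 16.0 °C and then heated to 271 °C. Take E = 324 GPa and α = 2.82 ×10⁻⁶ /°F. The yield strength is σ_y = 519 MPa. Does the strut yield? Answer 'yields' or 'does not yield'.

does not yield

α = 2.82×10⁻⁶/°F × 9/5 = 5.08×10⁻⁶/K.
ΔT = 255.0 K. Constrained thermal stress σ = E·α·ΔT = 324.0×10³ MPa × 5.08×10⁻⁶ × 255.0 = 419 MPa (compressive).
Compare to σ_y = 519 MPa: σ < σ_y, so it does not yield.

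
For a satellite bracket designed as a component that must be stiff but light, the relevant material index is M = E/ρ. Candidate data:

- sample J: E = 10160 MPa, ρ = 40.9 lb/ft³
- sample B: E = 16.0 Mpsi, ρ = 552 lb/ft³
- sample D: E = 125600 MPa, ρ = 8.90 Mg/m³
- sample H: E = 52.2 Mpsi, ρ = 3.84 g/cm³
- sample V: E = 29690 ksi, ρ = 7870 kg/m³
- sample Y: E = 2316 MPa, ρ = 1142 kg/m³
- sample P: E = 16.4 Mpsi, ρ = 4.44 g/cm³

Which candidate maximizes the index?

After converting to SI:
  sample J: E = 10.16 GPa, ρ = 655.2 kg/m³
  sample B: E = 110.3 GPa, ρ = 8842 kg/m³
  sample D: E = 125.6 GPa, ρ = 8900 kg/m³
  sample H: E = 359.9 GPa, ρ = 3840 kg/m³
  sample V: E = 204.7 GPa, ρ = 7870 kg/m³
  sample Y: E = 2.316 GPa, ρ = 1142 kg/m³
  sample P: E = 113.1 GPa, ρ = 4440 kg/m³
  sample H: M = 93.7 MN·m/kg
  sample V: M = 26.0 MN·m/kg
  sample P: M = 25.5 MN·m/kg
  sample J: M = 15.5 MN·m/kg
  sample D: M = 14.1 MN·m/kg
  sample B: M = 12.5 MN·m/kg
  sample Y: M = 2.03 MN·m/kg
Sample H has the largest M.

sample H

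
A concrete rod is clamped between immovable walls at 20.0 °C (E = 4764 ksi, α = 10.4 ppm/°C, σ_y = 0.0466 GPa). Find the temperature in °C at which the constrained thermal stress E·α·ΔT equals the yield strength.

156 °C

E = 4764 ksi = 32.85 GPa.
σ_y = 0.0466 GPa = 46.60 MPa.
E·α·ΔT = 46.60 MPa ⇒ ΔT = 46.60 / (32.85×10³ × 10.4×10⁻⁶) = 136.4 K.
T = 20.0 + 136.4 = 156.4 °C.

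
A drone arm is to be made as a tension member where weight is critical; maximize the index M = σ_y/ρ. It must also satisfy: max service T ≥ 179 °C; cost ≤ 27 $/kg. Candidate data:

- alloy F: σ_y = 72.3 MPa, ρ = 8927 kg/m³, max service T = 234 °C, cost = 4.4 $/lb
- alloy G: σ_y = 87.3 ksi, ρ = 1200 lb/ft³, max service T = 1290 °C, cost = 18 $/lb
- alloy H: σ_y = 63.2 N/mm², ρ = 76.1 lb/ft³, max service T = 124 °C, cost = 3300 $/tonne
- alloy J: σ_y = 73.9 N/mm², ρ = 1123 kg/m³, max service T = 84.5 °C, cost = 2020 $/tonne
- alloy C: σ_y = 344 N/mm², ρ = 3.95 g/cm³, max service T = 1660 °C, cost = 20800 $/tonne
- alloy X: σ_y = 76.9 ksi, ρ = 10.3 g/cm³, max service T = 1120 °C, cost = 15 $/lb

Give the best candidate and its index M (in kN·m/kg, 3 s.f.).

Screen on constraints: max service T ≥ 179 °C; cost ≤ 27 $/kg. Survivors: alloy F, alloy C.
Convert each candidate to consistent units, then evaluate M:
  alloy F: σ_y = 72.30 MPa, ρ = 8927 kg/m³
  alloy C: σ_y = 344.0 MPa, ρ = 3950 kg/m³
  alloy C: M = 87.1 kN·m/kg
  alloy F: M = 8.10 kN·m/kg
Alloy C has the largest M.

alloy C, M = 87.1 kN·m/kg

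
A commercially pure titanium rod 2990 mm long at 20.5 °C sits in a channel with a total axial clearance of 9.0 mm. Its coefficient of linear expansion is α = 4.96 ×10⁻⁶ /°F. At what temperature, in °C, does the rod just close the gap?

358 °C

α = 4.96×10⁻⁶/°F × 9/5 = 8.93×10⁻⁶/K.
α·L₀·ΔT = 9.0 mm ⇒ ΔT = 9.0 / (8.93×10⁻⁶ × 2990.0) = 337.1 K.
T = 20.5 + 337.1 = 357.6 °C.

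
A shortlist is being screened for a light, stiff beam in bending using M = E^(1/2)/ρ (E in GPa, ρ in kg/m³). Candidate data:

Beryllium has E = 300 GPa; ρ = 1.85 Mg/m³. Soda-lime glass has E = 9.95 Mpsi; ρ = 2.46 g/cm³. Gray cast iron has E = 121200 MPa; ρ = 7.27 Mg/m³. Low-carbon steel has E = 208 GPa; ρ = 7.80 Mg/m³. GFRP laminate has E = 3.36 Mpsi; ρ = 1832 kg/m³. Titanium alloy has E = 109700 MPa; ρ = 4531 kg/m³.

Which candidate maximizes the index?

After converting to SI:
  beryllium: E = 300.0 GPa, ρ = 1850 kg/m³
  soda-lime glass: E = 68.60 GPa, ρ = 2460 kg/m³
  gray cast iron: E = 121.2 GPa, ρ = 7270 kg/m³
  low-carbon steel: E = 208.0 GPa, ρ = 7800 kg/m³
  GFRP laminate: E = 23.17 GPa, ρ = 1832 kg/m³
  titanium alloy: E = 109.7 GPa, ρ = 4531 kg/m³
  beryllium: M = 9.36×10⁻³
  soda-lime glass: M = 3.37×10⁻³
  GFRP laminate: M = 2.63×10⁻³
  titanium alloy: M = 2.31×10⁻³
  low-carbon steel: M = 1.85×10⁻³
  gray cast iron: M = 1.51×10⁻³
Highest index: beryllium.

beryllium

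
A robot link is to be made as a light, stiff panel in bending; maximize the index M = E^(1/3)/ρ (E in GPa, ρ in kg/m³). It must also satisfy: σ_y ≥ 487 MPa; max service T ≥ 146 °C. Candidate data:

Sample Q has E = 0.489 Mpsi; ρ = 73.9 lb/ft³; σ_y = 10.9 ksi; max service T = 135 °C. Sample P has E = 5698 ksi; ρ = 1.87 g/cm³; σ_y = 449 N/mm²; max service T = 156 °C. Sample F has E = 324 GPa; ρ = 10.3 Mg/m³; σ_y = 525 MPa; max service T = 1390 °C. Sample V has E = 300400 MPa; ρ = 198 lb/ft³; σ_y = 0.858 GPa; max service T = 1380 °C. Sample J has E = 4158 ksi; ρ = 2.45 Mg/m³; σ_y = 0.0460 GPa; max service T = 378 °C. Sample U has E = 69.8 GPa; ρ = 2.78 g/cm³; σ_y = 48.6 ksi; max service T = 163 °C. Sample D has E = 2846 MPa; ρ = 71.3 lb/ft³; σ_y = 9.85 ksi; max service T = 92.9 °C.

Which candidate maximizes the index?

sample V

Screen on constraints: σ_y ≥ 487 MPa; max service T ≥ 146 °C. Survivors: sample F, sample V.
Convert each candidate to consistent units, then evaluate M:
  sample F: E = 324.0 GPa, ρ = 10300 kg/m³
  sample V: E = 300.4 GPa, ρ = 3172 kg/m³
  sample V: M = 2.11×10⁻³
  sample F: M = 0.667×10⁻³
Sample V ranks first.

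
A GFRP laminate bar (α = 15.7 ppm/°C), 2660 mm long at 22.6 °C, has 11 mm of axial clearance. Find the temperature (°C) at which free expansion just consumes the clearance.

α·L₀·ΔT = 11.0 mm ⇒ ΔT = 11.0 / (15.7×10⁻⁶ × 2660.0) = 263.4 K.
T = 22.6 + 263.4 = 286.0 °C.

286 °C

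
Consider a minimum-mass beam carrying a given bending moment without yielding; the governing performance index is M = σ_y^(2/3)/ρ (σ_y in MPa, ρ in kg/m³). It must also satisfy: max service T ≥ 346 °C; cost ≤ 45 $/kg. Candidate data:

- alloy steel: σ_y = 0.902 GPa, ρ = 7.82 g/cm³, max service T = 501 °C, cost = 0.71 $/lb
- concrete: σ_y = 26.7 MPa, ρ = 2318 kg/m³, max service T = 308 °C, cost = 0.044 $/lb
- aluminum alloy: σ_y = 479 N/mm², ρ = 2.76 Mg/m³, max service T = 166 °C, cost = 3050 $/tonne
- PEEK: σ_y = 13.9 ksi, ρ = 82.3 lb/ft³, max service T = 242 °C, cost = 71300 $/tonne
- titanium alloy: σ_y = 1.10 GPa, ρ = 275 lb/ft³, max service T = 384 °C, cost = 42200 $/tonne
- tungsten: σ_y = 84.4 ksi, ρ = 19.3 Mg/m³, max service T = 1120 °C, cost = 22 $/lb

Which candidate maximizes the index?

titanium alloy

Screen on constraints: max service T ≥ 346 °C; cost ≤ 45 $/kg. Survivors: alloy steel, titanium alloy.
Putting every candidate on a common basis:
  alloy steel: σ_y = 902.0 MPa, ρ = 7820 kg/m³
  titanium alloy: σ_y = 1100 MPa, ρ = 4405 kg/m³
  titanium alloy: M = 24.2×10⁻³
  alloy steel: M = 11.9×10⁻³
Titanium alloy has the largest M.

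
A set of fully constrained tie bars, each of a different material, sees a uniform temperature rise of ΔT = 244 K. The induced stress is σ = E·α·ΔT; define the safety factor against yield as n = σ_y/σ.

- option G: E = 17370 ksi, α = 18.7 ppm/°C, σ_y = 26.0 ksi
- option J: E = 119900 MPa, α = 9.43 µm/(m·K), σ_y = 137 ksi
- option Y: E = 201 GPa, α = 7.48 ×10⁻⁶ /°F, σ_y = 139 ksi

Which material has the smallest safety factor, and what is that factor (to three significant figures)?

Per material, after unit conversion:
  option G: E = 119.8, α = 18.7, σ_y = 179.3 → σ = 546 MPa, n = 0.328
  option J: E = 119.9, α = 9.43, σ_y = 944.6 → σ = 276 MPa, n = 3.42
  option Y: E = 201.0, α = 13.5, σ_y = 958.4 → σ = 660 MPa, n = 1.45
The minimum is option G at n = 0.328.

option G, n = 0.328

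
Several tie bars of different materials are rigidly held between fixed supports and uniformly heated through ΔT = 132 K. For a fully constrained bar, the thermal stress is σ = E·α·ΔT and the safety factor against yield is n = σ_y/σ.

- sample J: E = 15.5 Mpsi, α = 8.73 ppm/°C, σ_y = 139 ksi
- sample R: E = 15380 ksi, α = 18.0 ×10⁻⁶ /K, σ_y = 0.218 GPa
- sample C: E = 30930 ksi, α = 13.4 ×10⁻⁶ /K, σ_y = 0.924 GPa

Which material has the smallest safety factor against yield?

With everything in SI (GPa, ×10⁻⁶/K, MPa):
  sample J: E = 106.9, α = 8.73, σ_y = 958.4 → σ = 123 MPa, n = 7.78
  sample R: E = 106.0, α = 18.0, σ_y = 218.0 → σ = 252 MPa, n = 0.865
  sample C: E = 213.3, α = 13.4, σ_y = 924.0 → σ = 377 MPa, n = 2.45
Sample R has the lowest safety factor, n = 0.865.

sample R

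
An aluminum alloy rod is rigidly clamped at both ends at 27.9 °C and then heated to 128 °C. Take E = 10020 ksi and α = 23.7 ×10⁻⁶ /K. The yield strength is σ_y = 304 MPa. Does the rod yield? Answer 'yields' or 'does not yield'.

E = 10020 ksi = 69.09 GPa.
ΔT = 100.1 K. Constrained thermal stress σ = E·α·ΔT = 69.09×10³ MPa × 23.7×10⁻⁶ × 100.1 = 164 MPa (compressive).
Compare to σ_y = 304 MPa: σ < σ_y, so it does not yield.

does not yield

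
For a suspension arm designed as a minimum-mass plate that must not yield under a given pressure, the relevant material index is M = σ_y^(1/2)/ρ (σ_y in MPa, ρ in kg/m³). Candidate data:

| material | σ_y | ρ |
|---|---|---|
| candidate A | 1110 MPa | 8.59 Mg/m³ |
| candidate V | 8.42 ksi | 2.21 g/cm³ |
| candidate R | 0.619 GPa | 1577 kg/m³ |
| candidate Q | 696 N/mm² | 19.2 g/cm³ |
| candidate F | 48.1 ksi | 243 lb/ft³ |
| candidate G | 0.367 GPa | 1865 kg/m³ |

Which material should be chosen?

candidate R

After converting to SI:
  candidate A: σ_y = 1110 MPa, ρ = 8590 kg/m³
  candidate V: σ_y = 58.05 MPa, ρ = 2210 kg/m³
  candidate R: σ_y = 619.0 MPa, ρ = 1577 kg/m³
  candidate Q: σ_y = 696.0 MPa, ρ = 19200 kg/m³
  candidate F: σ_y = 331.6 MPa, ρ = 3892 kg/m³
  candidate G: σ_y = 367.0 MPa, ρ = 1865 kg/m³
  candidate R: M = 15.8×10⁻³
  candidate G: M = 10.3×10⁻³
  candidate F: M = 4.68×10⁻³
  candidate A: M = 3.88×10⁻³
  candidate V: M = 3.45×10⁻³
  candidate Q: M = 1.37×10⁻³
The maximum is for candidate R.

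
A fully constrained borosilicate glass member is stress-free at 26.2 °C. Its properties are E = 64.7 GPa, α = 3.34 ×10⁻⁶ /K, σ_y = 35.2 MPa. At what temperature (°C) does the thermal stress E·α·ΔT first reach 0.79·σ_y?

E·α·ΔT = 27.81 MPa ⇒ ΔT = 27.81 / (64.70×10³ × 3.34×10⁻⁶) = 128.7 K.
T = 26.2 + 128.7 = 154.9 °C.

155 °C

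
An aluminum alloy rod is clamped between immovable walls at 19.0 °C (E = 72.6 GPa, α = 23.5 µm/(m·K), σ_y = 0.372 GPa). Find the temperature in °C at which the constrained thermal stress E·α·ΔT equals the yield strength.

σ_y = 0.372 GPa = 372.0 MPa.
E·α·ΔT = 372.0 MPa ⇒ ΔT = 372.0 / (72.60×10³ × 23.5×10⁻⁶) = 218.0 K.
T = 19.0 + 218.0 = 237.0 °C.

237 °C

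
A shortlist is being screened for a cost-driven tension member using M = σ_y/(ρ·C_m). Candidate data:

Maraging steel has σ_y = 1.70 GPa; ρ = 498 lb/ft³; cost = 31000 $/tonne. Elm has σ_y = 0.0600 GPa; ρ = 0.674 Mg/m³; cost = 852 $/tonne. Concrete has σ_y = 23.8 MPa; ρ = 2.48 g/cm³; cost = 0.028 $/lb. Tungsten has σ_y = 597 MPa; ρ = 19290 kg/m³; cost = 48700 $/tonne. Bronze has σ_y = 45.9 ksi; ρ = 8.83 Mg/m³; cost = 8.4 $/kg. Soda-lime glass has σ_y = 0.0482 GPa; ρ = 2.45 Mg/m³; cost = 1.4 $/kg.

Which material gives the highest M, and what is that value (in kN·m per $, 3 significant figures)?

In SI units:
  maraging steel: σ_y = 1700 MPa, ρ = 7977 kg/m³, cost = 31.00 $/kg
  elm: σ_y = 60.00 MPa, ρ = 674.0 kg/m³, cost = 0.8520 $/kg
  concrete: σ_y = 23.80 MPa, ρ = 2480 kg/m³, cost = 0.06173 $/kg
  tungsten: σ_y = 597.0 MPa, ρ = 19290 kg/m³, cost = 48.70 $/kg
  bronze: σ_y = 316.5 MPa, ρ = 8830 kg/m³, cost = 8.400 $/kg
  soda-lime glass: σ_y = 48.20 MPa, ρ = 2450 kg/m³, cost = 1.400 $/kg
  concrete: M = 155 kN·m per $
  elm: M = 104 kN·m per $
  soda-lime glass: M = 14.1 kN·m per $
  maraging steel: M = 6.87 kN·m per $
  bronze: M = 4.27 kN·m per $
  tungsten: M = 0.635 kN·m per $
The maximum is for concrete.

concrete, M = 155 kN·m per $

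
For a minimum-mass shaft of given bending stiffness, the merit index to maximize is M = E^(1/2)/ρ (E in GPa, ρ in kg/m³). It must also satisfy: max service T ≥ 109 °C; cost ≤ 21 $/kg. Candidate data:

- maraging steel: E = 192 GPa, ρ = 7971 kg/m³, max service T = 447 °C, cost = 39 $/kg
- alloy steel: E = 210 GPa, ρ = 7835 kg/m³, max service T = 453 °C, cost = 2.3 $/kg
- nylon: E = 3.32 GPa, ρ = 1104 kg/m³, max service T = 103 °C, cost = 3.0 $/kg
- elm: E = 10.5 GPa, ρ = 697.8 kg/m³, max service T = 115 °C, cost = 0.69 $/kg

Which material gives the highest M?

Screen on constraints: max service T ≥ 109 °C; cost ≤ 21 $/kg. Survivors: alloy steel, elm.
Evaluate M for each candidate:
  elm: M = 4.64×10⁻³
  alloy steel: M = 1.85×10⁻³
The maximum is for elm.

elm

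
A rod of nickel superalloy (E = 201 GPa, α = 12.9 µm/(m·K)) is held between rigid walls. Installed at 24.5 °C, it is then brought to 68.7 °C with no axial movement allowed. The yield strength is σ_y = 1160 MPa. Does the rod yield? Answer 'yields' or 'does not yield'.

does not yield

ΔT = 44.20 K. Constrained thermal stress σ = E·α·ΔT = 201.0×10³ MPa × 12.9×10⁻⁶ × 44.20 = 115 MPa (compressive).
Compare to σ_y = 1160 MPa: σ < σ_y, so it does not yield.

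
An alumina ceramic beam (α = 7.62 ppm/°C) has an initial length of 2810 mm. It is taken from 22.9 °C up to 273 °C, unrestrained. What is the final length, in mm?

ΔT = 273 − 22.9 = 250.1 K.
ΔL = α·L₀·ΔT = 7.62×10⁻⁶ × 2810 mm × 250.1 K = 5.36 mm.
L = L₀ + ΔL = 2810 + 5.36 = 2815.4 mm.

2815.4 mm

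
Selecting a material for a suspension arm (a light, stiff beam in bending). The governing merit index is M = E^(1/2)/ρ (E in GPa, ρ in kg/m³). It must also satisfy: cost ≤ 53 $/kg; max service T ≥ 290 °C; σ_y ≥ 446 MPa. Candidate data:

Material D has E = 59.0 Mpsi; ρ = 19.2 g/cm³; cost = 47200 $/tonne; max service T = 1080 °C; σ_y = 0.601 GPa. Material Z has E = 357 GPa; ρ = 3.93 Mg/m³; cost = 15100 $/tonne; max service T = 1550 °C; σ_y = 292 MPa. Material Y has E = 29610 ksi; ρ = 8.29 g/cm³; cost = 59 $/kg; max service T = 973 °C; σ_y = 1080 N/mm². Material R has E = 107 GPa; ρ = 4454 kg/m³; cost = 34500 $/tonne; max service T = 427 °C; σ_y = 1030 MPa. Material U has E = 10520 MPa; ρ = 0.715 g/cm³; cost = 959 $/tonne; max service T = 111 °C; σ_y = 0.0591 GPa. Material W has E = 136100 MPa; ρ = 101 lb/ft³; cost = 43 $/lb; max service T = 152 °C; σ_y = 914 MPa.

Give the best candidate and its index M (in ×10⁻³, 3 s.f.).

material R, M = 2.32×10⁻³

Screen on constraints: cost ≤ 53 $/kg; max service T ≥ 290 °C; σ_y ≥ 446 MPa. Survivors: material D, material R.
Putting every candidate on a common basis:
  material D: E = 406.8 GPa, ρ = 19200 kg/m³
  material R: E = 107.0 GPa, ρ = 4454 kg/m³
  material R: M = 2.32×10⁻³
  material D: M = 1.05×10⁻³
The maximum is for material R.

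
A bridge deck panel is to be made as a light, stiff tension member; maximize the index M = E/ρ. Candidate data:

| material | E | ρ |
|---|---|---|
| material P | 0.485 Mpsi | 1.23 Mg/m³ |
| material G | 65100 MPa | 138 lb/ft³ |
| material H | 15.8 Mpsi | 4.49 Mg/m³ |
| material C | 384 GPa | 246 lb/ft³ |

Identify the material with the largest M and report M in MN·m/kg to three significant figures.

material C, M = 97.4 MN·m/kg

Normalizing units and computing the index:
  material P: E = 3.344 GPa, ρ = 1230 kg/m³
  material G: E = 65.10 GPa, ρ = 2211 kg/m³
  material H: E = 108.9 GPa, ρ = 4490 kg/m³
  material C: E = 384.0 GPa, ρ = 3941 kg/m³
  material C: M = 97.4 MN·m/kg
  material G: M = 29.4 MN·m/kg
  material H: M = 24.3 MN·m/kg
  material P: M = 2.72 MN·m/kg
The maximum is for material C.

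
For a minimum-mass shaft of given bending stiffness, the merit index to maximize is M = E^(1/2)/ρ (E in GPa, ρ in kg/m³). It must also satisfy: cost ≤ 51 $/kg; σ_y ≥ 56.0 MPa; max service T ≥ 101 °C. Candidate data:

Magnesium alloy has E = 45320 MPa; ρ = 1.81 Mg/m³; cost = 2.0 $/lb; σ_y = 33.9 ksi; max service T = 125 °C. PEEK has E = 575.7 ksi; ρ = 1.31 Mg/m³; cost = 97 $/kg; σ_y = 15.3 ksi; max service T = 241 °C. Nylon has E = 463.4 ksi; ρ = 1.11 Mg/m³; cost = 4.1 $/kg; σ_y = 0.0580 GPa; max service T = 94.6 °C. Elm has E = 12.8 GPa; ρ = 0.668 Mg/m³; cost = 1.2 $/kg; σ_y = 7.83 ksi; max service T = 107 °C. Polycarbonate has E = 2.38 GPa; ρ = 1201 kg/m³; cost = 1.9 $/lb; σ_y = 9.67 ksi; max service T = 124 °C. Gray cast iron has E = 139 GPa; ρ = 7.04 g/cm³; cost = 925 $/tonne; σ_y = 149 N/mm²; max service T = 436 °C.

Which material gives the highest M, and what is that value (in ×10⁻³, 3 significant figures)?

Screen on constraints: cost ≤ 51 $/kg; σ_y ≥ 56.0 MPa; max service T ≥ 101 °C. Survivors: magnesium alloy, polycarbonate, gray cast iron.
After converting to SI:
  magnesium alloy: E = 45.32 GPa, ρ = 1810 kg/m³
  polycarbonate: E = 2.380 GPa, ρ = 1201 kg/m³
  gray cast iron: E = 139.0 GPa, ρ = 7040 kg/m³
  magnesium alloy: M = 3.72×10⁻³
  gray cast iron: M = 1.67×10⁻³
  polycarbonate: M = 1.28×10⁻³
Magnesium alloy ranks first.

magnesium alloy, M = 3.72×10⁻³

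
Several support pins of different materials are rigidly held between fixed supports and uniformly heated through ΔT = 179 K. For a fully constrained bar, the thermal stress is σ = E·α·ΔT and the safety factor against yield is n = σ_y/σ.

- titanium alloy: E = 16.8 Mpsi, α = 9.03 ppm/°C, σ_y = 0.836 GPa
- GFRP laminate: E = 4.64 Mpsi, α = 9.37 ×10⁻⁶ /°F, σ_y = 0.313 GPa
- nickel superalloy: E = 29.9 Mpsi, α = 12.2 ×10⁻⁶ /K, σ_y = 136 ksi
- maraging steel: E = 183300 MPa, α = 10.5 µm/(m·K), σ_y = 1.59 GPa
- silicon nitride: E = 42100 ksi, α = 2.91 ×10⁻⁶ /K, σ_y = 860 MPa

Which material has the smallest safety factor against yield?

nickel superalloy

With everything in SI (GPa, ×10⁻⁶/K, MPa):
  titanium alloy: E = 115.8, α = 9.03, σ_y = 836.0 → σ = 187 MPa, n = 4.47
  GFRP laminate: E = 31.99, α = 16.9, σ_y = 313.0 → σ = 96.6 MPa, n = 3.24
  nickel superalloy: E = 206.2, α = 12.2, σ_y = 937.7 → σ = 450 MPa, n = 2.08
  maraging steel: E = 183.3, α = 10.5, σ_y = 1590 → σ = 345 MPa, n = 4.62
  silicon nitride: E = 290.3, α = 2.91, σ_y = 860.0 → σ = 151 MPa, n = 5.69
Nickel superalloy has the lowest safety factor, n = 2.08.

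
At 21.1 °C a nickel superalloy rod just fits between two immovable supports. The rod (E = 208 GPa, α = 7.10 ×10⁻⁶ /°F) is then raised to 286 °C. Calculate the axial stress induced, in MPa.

704 MPa

α = 7.10×10⁻⁶/°F × 9/5 = 12.8×10⁻⁶/K.
ΔT = 264.9 K. Constrained thermal stress σ = E·α·ΔT = 208.0×10³ MPa × 12.8×10⁻⁶ × 264.9 = 704 MPa (compressive).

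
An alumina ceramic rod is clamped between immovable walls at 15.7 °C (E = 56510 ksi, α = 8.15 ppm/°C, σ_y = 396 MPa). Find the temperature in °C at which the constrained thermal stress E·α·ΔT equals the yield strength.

E = 56510 ksi = 389.6 GPa.
E·α·ΔT = 396.0 MPa ⇒ ΔT = 396.0 / (389.6×10³ × 8.15×10⁻⁶) = 124.7 K.
T = 15.7 + 124.7 = 140.4 °C.

140 °C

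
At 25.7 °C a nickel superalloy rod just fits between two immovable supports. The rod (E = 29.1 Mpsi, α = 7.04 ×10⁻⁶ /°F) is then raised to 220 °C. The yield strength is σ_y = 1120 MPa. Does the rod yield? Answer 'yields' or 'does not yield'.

does not yield

E = 29.1 Mpsi = 200.6 GPa.
α = 7.04×10⁻⁶/°F × 9/5 = 12.7×10⁻⁶/K.
ΔT = 194.3 K. Constrained thermal stress σ = E·α·ΔT = 200.6×10³ MPa × 12.7×10⁻⁶ × 194.3 = 494 MPa (compressive).
Compare to σ_y = 1120 MPa: σ < σ_y, so it does not yield.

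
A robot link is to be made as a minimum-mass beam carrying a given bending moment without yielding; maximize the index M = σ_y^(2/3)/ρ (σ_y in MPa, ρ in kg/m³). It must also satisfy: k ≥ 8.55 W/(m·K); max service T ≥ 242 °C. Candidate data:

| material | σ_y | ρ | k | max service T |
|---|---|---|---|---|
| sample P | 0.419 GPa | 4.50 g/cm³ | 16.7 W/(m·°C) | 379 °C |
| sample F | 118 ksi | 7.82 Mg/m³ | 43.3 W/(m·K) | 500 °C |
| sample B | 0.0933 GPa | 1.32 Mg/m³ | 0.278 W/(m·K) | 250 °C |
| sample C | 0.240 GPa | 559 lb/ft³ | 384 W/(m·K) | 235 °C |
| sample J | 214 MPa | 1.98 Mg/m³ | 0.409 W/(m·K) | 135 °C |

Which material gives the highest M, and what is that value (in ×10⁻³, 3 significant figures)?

Screen on constraints: k ≥ 8.55 W/(m·K); max service T ≥ 242 °C. Survivors: sample P, sample F.
Putting every candidate on a common basis:
  sample P: σ_y = 419.0 MPa, ρ = 4500 kg/m³
  sample F: σ_y = 813.6 MPa, ρ = 7820 kg/m³
  sample P: M = 12.4×10⁻³
  sample F: M = 11.1×10⁻³
Sample P has the largest M.

sample P, M = 12.4×10⁻³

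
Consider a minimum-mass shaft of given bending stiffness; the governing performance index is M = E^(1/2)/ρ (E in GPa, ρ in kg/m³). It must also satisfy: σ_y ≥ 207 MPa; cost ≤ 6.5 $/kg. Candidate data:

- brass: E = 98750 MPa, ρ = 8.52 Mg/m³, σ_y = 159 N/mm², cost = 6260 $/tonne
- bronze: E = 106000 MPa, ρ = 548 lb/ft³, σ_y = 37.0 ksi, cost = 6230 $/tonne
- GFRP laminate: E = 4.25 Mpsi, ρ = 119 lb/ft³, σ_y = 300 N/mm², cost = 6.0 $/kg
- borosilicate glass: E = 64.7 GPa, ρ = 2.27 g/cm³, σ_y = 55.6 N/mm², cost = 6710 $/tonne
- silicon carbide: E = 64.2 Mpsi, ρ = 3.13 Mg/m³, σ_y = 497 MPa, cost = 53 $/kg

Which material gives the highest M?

Screen on constraints: σ_y ≥ 207 MPa; cost ≤ 6.5 $/kg. Survivors: bronze, GFRP laminate.
In SI units:
  bronze: E = 106.0 GPa, ρ = 8778 kg/m³
  GFRP laminate: E = 29.30 GPa, ρ = 1906 kg/m³
  GFRP laminate: M = 2.84×10⁻³
  bronze: M = 1.17×10⁻³
The maximum is for GFRP laminate.

GFRP laminate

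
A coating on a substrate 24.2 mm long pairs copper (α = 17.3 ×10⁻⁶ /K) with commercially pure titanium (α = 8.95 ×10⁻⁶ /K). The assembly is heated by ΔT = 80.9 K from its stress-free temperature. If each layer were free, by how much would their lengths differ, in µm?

Δα = |17.3 − 8.95|×10⁻⁶/K = 8.35×10⁻⁶/K.
ΔL_mismatch = Δα·L·ΔT = 8.35×10⁻⁶ × 24.2 mm × 80.9 K = 16.3 µm.

16.3 µm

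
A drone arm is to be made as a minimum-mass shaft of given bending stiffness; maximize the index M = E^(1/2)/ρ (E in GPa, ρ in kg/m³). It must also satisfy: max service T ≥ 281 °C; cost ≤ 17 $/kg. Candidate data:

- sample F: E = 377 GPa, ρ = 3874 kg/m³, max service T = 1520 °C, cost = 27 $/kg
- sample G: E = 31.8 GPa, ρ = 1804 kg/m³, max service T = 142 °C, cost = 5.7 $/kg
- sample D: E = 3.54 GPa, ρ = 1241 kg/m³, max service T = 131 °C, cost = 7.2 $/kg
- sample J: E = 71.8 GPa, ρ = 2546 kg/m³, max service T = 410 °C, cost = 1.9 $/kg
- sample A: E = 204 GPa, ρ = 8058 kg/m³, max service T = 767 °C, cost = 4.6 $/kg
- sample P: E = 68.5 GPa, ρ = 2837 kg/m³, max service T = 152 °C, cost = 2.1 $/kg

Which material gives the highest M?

Screen on constraints: max service T ≥ 281 °C; cost ≤ 17 $/kg. Survivors: sample J, sample A.
Per-candidate index values:
  sample J: M = 3.33×10⁻³
  sample A: M = 1.77×10⁻³
Highest index: sample J.

sample J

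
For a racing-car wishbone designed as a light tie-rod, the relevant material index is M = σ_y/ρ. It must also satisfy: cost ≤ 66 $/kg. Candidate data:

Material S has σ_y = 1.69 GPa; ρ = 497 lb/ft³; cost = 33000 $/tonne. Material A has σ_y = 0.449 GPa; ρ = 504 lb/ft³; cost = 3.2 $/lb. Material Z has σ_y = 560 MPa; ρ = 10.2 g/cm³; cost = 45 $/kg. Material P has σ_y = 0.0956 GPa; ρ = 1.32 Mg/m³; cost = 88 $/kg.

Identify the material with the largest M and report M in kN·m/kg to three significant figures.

material S, M = 212 kN·m/kg

Screen on constraints: cost ≤ 66 $/kg. Survivors: material S, material A, material Z.
After converting to SI:
  material S: σ_y = 1690 MPa, ρ = 7961 kg/m³
  material A: σ_y = 449.0 MPa, ρ = 8073 kg/m³
  material Z: σ_y = 560.0 MPa, ρ = 10200 kg/m³
  material S: M = 212 kN·m/kg
  material A: M = 55.6 kN·m/kg
  material Z: M = 54.9 kN·m/kg
Material S ranks first.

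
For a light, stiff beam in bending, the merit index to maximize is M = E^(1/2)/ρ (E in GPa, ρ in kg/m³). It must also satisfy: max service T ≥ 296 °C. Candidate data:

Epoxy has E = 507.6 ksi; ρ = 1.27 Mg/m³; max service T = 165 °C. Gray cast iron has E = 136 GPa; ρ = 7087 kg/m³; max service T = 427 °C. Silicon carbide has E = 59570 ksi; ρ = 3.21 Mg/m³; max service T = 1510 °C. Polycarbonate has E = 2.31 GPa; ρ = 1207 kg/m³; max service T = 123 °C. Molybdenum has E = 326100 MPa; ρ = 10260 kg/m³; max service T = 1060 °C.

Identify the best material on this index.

Screen on constraints: max service T ≥ 296 °C. Survivors: gray cast iron, silicon carbide, molybdenum.
In SI units:
  gray cast iron: E = 136.0 GPa, ρ = 7087 kg/m³
  silicon carbide: E = 410.7 GPa, ρ = 3210 kg/m³
  molybdenum: E = 326.1 GPa, ρ = 10260 kg/m³
  silicon carbide: M = 6.31×10⁻³
  molybdenum: M = 1.76×10⁻³
  gray cast iron: M = 1.65×10⁻³
Highest index: silicon carbide.

silicon carbide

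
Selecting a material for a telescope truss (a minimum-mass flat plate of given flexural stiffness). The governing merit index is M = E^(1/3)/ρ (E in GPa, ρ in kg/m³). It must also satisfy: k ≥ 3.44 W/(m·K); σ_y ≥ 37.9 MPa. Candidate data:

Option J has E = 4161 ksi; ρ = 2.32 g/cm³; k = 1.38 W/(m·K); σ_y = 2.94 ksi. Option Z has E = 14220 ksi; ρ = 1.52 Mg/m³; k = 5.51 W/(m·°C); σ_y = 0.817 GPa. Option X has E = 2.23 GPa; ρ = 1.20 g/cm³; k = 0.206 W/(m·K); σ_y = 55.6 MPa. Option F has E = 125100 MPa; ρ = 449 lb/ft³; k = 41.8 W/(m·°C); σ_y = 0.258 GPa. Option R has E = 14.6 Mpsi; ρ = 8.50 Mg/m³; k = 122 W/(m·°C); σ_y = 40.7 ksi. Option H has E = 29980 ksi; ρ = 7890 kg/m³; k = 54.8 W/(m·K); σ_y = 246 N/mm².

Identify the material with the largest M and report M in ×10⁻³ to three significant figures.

Screen on constraints: k ≥ 3.44 W/(m·K); σ_y ≥ 37.9 MPa. Survivors: option Z, option F, option R, option H.
After converting to SI:
  option Z: E = 98.04 GPa, ρ = 1520 kg/m³
  option F: E = 125.1 GPa, ρ = 7192 kg/m³
  option R: E = 100.7 GPa, ρ = 8500 kg/m³
  option H: E = 206.7 GPa, ρ = 7890 kg/m³
  option Z: M = 3.03×10⁻³
  option H: M = 0.749×10⁻³
  option F: M = 0.695×10⁻³
  option R: M = 0.547×10⁻³
Option Z has the largest M.

option Z, M = 3.03×10⁻³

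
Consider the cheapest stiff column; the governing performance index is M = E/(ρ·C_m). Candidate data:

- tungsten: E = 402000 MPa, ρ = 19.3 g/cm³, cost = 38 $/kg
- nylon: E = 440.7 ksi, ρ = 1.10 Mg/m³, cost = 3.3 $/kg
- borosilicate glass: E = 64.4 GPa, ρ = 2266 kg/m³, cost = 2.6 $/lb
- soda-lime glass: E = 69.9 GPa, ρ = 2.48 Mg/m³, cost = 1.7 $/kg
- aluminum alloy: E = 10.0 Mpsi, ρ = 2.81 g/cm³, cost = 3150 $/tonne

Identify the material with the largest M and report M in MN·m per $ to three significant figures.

After converting to SI:
  tungsten: E = 402.0 GPa, ρ = 19300 kg/m³, cost = 38.00 $/kg
  nylon: E = 3.039 GPa, ρ = 1100 kg/m³, cost = 3.300 $/kg
  borosilicate glass: E = 64.40 GPa, ρ = 2266 kg/m³, cost = 5.732 $/kg
  soda-lime glass: E = 69.90 GPa, ρ = 2480 kg/m³, cost = 1.700 $/kg
  aluminum alloy: E = 68.95 GPa, ρ = 2810 kg/m³, cost = 3.150 $/kg
  soda-lime glass: M = 16.6 MN·m per $
  aluminum alloy: M = 7.79 MN·m per $
  borosilicate glass: M = 4.96 MN·m per $
  nylon: M = 0.837 MN·m per $
  tungsten: M = 0.548 MN·m per $
Highest index: soda-lime glass.

soda-lime glass, M = 16.6 MN·m per $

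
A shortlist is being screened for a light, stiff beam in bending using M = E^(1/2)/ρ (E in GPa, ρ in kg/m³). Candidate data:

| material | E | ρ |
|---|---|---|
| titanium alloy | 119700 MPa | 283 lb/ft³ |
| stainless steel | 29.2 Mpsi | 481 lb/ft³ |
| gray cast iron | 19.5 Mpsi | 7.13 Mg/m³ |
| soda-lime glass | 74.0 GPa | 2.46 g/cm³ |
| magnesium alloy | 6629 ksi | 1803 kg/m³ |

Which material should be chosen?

Convert each candidate to consistent units, then evaluate M:
  titanium alloy: E = 119.7 GPa, ρ = 4533 kg/m³
  stainless steel: E = 201.3 GPa, ρ = 7705 kg/m³
  gray cast iron: E = 134.4 GPa, ρ = 7130 kg/m³
  soda-lime glass: E = 74.00 GPa, ρ = 2460 kg/m³
  magnesium alloy: E = 45.71 GPa, ρ = 1803 kg/m³
  magnesium alloy: M = 3.75×10⁻³
  soda-lime glass: M = 3.50×10⁻³
  titanium alloy: M = 2.41×10⁻³
  stainless steel: M = 1.84×10⁻³
  gray cast iron: M = 1.63×10⁻³
The maximum is for magnesium alloy.

magnesium alloy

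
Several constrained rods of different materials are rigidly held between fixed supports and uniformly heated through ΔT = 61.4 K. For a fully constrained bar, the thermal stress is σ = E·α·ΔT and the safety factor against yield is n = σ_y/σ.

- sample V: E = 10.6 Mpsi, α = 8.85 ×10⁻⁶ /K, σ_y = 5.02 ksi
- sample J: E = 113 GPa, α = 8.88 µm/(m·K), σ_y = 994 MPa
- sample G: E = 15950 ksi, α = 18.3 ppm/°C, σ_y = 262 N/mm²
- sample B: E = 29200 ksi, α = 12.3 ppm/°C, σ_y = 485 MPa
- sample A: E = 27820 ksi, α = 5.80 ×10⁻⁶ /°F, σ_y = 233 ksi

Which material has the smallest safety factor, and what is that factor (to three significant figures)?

sample V, n = 0.872

In consistent units (E in GPa, α in ×10⁻⁶/K, σ_y in MPa):
  sample V: E = 73.08, α = 8.85, σ_y = 34.61 → σ = 39.7 MPa, n = 0.872
  sample J: E = 113.0, α = 8.88, σ_y = 994.0 → σ = 61.6 MPa, n = 16.1
  sample G: E = 110.0, α = 18.3, σ_y = 262.0 → σ = 124 MPa, n = 2.12
  sample B: E = 201.3, α = 12.3, σ_y = 485.0 → σ = 152 MPa, n = 3.19
  sample A: E = 191.8, α = 10.4, σ_y = 1606 → σ = 123 MPa, n = 13.1
The minimum is sample V at n = 0.872.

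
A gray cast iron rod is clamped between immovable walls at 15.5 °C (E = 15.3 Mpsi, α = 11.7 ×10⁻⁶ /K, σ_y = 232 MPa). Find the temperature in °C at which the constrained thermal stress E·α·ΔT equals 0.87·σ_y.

E = 15.3 Mpsi = 105.5 GPa.
E·α·ΔT = 201.8 MPa ⇒ ΔT = 201.8 / (105.5×10³ × 11.7×10⁻⁶) = 163.5 K.
T = 15.5 + 163.5 = 179.0 °C.

179 °C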